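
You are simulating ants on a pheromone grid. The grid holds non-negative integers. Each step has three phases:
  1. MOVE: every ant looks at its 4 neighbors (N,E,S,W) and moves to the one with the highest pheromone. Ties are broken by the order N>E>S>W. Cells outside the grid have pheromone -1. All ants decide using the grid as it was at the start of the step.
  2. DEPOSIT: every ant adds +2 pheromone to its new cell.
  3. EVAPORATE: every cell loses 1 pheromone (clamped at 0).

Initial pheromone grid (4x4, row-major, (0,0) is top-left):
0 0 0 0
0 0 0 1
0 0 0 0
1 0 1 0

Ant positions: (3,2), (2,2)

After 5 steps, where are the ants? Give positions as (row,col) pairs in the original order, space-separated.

Step 1: ant0:(3,2)->N->(2,2) | ant1:(2,2)->S->(3,2)
  grid max=2 at (3,2)
Step 2: ant0:(2,2)->S->(3,2) | ant1:(3,2)->N->(2,2)
  grid max=3 at (3,2)
Step 3: ant0:(3,2)->N->(2,2) | ant1:(2,2)->S->(3,2)
  grid max=4 at (3,2)
Step 4: ant0:(2,2)->S->(3,2) | ant1:(3,2)->N->(2,2)
  grid max=5 at (3,2)
Step 5: ant0:(3,2)->N->(2,2) | ant1:(2,2)->S->(3,2)
  grid max=6 at (3,2)

(2,2) (3,2)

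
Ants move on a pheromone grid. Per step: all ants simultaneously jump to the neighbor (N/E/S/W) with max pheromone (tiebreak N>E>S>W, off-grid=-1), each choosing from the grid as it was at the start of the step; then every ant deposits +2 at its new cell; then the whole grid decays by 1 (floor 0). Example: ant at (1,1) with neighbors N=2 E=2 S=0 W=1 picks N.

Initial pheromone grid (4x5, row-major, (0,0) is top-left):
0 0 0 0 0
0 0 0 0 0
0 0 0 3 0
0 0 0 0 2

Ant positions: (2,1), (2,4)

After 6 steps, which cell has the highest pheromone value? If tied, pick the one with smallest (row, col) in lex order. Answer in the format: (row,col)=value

Answer: (2,3)=5

Derivation:
Step 1: ant0:(2,1)->N->(1,1) | ant1:(2,4)->W->(2,3)
  grid max=4 at (2,3)
Step 2: ant0:(1,1)->N->(0,1) | ant1:(2,3)->N->(1,3)
  grid max=3 at (2,3)
Step 3: ant0:(0,1)->E->(0,2) | ant1:(1,3)->S->(2,3)
  grid max=4 at (2,3)
Step 4: ant0:(0,2)->E->(0,3) | ant1:(2,3)->N->(1,3)
  grid max=3 at (2,3)
Step 5: ant0:(0,3)->S->(1,3) | ant1:(1,3)->S->(2,3)
  grid max=4 at (2,3)
Step 6: ant0:(1,3)->S->(2,3) | ant1:(2,3)->N->(1,3)
  grid max=5 at (2,3)
Final grid:
  0 0 0 0 0
  0 0 0 3 0
  0 0 0 5 0
  0 0 0 0 0
Max pheromone 5 at (2,3)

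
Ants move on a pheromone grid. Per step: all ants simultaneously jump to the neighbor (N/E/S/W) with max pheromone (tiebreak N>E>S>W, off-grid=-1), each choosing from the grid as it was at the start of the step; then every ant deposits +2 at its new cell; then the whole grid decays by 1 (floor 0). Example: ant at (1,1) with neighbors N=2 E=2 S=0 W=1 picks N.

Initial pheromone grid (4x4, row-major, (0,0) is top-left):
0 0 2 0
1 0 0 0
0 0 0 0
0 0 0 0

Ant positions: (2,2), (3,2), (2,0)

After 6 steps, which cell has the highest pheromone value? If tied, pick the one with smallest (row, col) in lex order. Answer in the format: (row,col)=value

Step 1: ant0:(2,2)->N->(1,2) | ant1:(3,2)->N->(2,2) | ant2:(2,0)->N->(1,0)
  grid max=2 at (1,0)
Step 2: ant0:(1,2)->N->(0,2) | ant1:(2,2)->N->(1,2) | ant2:(1,0)->N->(0,0)
  grid max=2 at (0,2)
Step 3: ant0:(0,2)->S->(1,2) | ant1:(1,2)->N->(0,2) | ant2:(0,0)->S->(1,0)
  grid max=3 at (0,2)
Step 4: ant0:(1,2)->N->(0,2) | ant1:(0,2)->S->(1,2) | ant2:(1,0)->N->(0,0)
  grid max=4 at (0,2)
Step 5: ant0:(0,2)->S->(1,2) | ant1:(1,2)->N->(0,2) | ant2:(0,0)->S->(1,0)
  grid max=5 at (0,2)
Step 6: ant0:(1,2)->N->(0,2) | ant1:(0,2)->S->(1,2) | ant2:(1,0)->N->(0,0)
  grid max=6 at (0,2)
Final grid:
  1 0 6 0
  1 0 6 0
  0 0 0 0
  0 0 0 0
Max pheromone 6 at (0,2)

Answer: (0,2)=6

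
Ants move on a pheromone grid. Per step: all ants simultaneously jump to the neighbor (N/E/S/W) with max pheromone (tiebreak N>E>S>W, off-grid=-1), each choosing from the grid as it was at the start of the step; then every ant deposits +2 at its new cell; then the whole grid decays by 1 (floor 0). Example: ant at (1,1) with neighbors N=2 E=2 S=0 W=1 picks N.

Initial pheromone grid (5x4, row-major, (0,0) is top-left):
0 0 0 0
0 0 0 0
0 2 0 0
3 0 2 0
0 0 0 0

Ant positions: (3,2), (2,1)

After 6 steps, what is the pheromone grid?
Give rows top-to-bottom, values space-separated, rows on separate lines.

After step 1: ants at (2,2),(1,1)
  0 0 0 0
  0 1 0 0
  0 1 1 0
  2 0 1 0
  0 0 0 0
After step 2: ants at (3,2),(2,1)
  0 0 0 0
  0 0 0 0
  0 2 0 0
  1 0 2 0
  0 0 0 0
After step 3: ants at (2,2),(1,1)
  0 0 0 0
  0 1 0 0
  0 1 1 0
  0 0 1 0
  0 0 0 0
After step 4: ants at (3,2),(2,1)
  0 0 0 0
  0 0 0 0
  0 2 0 0
  0 0 2 0
  0 0 0 0
After step 5: ants at (2,2),(1,1)
  0 0 0 0
  0 1 0 0
  0 1 1 0
  0 0 1 0
  0 0 0 0
After step 6: ants at (3,2),(2,1)
  0 0 0 0
  0 0 0 0
  0 2 0 0
  0 0 2 0
  0 0 0 0

0 0 0 0
0 0 0 0
0 2 0 0
0 0 2 0
0 0 0 0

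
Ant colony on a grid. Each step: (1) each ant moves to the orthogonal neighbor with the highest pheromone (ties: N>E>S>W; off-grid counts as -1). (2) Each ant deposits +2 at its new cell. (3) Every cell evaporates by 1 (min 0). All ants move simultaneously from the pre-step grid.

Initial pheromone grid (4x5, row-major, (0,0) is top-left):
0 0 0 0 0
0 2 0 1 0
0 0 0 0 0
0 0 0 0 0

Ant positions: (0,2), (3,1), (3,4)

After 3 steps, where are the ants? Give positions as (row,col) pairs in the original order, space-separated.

Step 1: ant0:(0,2)->E->(0,3) | ant1:(3,1)->N->(2,1) | ant2:(3,4)->N->(2,4)
  grid max=1 at (0,3)
Step 2: ant0:(0,3)->E->(0,4) | ant1:(2,1)->N->(1,1) | ant2:(2,4)->N->(1,4)
  grid max=2 at (1,1)
Step 3: ant0:(0,4)->S->(1,4) | ant1:(1,1)->N->(0,1) | ant2:(1,4)->N->(0,4)
  grid max=2 at (0,4)

(1,4) (0,1) (0,4)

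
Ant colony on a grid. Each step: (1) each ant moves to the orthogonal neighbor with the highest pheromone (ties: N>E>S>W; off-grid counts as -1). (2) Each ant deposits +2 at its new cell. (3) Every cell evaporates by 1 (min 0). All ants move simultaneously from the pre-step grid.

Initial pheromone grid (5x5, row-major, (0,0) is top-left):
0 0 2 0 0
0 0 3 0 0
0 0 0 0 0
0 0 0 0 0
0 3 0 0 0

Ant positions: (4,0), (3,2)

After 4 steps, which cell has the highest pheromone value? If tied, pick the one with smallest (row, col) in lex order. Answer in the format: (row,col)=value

Answer: (1,2)=3

Derivation:
Step 1: ant0:(4,0)->E->(4,1) | ant1:(3,2)->N->(2,2)
  grid max=4 at (4,1)
Step 2: ant0:(4,1)->N->(3,1) | ant1:(2,2)->N->(1,2)
  grid max=3 at (1,2)
Step 3: ant0:(3,1)->S->(4,1) | ant1:(1,2)->N->(0,2)
  grid max=4 at (4,1)
Step 4: ant0:(4,1)->N->(3,1) | ant1:(0,2)->S->(1,2)
  grid max=3 at (1,2)
Final grid:
  0 0 0 0 0
  0 0 3 0 0
  0 0 0 0 0
  0 1 0 0 0
  0 3 0 0 0
Max pheromone 3 at (1,2)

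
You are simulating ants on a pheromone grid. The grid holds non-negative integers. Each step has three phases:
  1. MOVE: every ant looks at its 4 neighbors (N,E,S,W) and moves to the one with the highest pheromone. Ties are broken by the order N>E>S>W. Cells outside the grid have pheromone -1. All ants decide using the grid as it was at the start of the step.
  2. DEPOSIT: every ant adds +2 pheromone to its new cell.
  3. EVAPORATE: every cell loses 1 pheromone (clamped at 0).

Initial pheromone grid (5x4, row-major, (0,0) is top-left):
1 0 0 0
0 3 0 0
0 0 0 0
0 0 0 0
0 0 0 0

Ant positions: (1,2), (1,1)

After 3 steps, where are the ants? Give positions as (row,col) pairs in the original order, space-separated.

Step 1: ant0:(1,2)->W->(1,1) | ant1:(1,1)->N->(0,1)
  grid max=4 at (1,1)
Step 2: ant0:(1,1)->N->(0,1) | ant1:(0,1)->S->(1,1)
  grid max=5 at (1,1)
Step 3: ant0:(0,1)->S->(1,1) | ant1:(1,1)->N->(0,1)
  grid max=6 at (1,1)

(1,1) (0,1)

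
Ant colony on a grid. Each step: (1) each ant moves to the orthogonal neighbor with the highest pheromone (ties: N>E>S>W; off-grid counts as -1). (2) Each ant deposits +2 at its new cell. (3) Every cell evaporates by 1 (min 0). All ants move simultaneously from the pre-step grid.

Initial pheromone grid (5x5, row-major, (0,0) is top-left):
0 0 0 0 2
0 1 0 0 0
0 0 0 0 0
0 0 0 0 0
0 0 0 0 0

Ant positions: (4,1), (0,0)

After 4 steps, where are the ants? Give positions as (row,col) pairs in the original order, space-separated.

Step 1: ant0:(4,1)->N->(3,1) | ant1:(0,0)->E->(0,1)
  grid max=1 at (0,1)
Step 2: ant0:(3,1)->N->(2,1) | ant1:(0,1)->E->(0,2)
  grid max=1 at (0,2)
Step 3: ant0:(2,1)->N->(1,1) | ant1:(0,2)->E->(0,3)
  grid max=1 at (0,3)
Step 4: ant0:(1,1)->N->(0,1) | ant1:(0,3)->E->(0,4)
  grid max=1 at (0,1)

(0,1) (0,4)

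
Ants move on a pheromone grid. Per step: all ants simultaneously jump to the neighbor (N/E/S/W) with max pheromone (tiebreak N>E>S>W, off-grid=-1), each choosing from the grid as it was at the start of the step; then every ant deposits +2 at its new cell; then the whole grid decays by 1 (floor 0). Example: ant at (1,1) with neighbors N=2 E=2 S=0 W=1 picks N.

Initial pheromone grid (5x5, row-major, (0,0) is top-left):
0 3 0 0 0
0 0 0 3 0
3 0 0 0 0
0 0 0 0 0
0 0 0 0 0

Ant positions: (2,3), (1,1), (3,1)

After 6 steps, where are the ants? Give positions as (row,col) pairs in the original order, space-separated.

Step 1: ant0:(2,3)->N->(1,3) | ant1:(1,1)->N->(0,1) | ant2:(3,1)->N->(2,1)
  grid max=4 at (0,1)
Step 2: ant0:(1,3)->N->(0,3) | ant1:(0,1)->E->(0,2) | ant2:(2,1)->W->(2,0)
  grid max=3 at (0,1)
Step 3: ant0:(0,3)->S->(1,3) | ant1:(0,2)->W->(0,1) | ant2:(2,0)->N->(1,0)
  grid max=4 at (0,1)
Step 4: ant0:(1,3)->N->(0,3) | ant1:(0,1)->E->(0,2) | ant2:(1,0)->S->(2,0)
  grid max=3 at (0,1)
Step 5: ant0:(0,3)->S->(1,3) | ant1:(0,2)->W->(0,1) | ant2:(2,0)->N->(1,0)
  grid max=4 at (0,1)
Step 6: ant0:(1,3)->N->(0,3) | ant1:(0,1)->E->(0,2) | ant2:(1,0)->S->(2,0)
  grid max=3 at (0,1)

(0,3) (0,2) (2,0)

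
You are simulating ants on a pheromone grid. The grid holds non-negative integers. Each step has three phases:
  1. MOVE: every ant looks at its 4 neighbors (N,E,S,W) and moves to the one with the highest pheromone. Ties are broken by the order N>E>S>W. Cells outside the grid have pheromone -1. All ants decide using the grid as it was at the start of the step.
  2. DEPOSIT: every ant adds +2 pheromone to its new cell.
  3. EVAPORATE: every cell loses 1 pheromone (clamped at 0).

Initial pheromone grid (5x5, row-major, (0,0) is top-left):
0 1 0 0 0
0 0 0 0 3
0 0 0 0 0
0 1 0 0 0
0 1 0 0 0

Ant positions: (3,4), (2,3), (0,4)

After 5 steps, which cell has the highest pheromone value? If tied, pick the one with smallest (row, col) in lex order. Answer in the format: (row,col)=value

Step 1: ant0:(3,4)->N->(2,4) | ant1:(2,3)->N->(1,3) | ant2:(0,4)->S->(1,4)
  grid max=4 at (1,4)
Step 2: ant0:(2,4)->N->(1,4) | ant1:(1,3)->E->(1,4) | ant2:(1,4)->S->(2,4)
  grid max=7 at (1,4)
Step 3: ant0:(1,4)->S->(2,4) | ant1:(1,4)->S->(2,4) | ant2:(2,4)->N->(1,4)
  grid max=8 at (1,4)
Step 4: ant0:(2,4)->N->(1,4) | ant1:(2,4)->N->(1,4) | ant2:(1,4)->S->(2,4)
  grid max=11 at (1,4)
Step 5: ant0:(1,4)->S->(2,4) | ant1:(1,4)->S->(2,4) | ant2:(2,4)->N->(1,4)
  grid max=12 at (1,4)
Final grid:
  0 0 0 0 0
  0 0 0 0 12
  0 0 0 0 9
  0 0 0 0 0
  0 0 0 0 0
Max pheromone 12 at (1,4)

Answer: (1,4)=12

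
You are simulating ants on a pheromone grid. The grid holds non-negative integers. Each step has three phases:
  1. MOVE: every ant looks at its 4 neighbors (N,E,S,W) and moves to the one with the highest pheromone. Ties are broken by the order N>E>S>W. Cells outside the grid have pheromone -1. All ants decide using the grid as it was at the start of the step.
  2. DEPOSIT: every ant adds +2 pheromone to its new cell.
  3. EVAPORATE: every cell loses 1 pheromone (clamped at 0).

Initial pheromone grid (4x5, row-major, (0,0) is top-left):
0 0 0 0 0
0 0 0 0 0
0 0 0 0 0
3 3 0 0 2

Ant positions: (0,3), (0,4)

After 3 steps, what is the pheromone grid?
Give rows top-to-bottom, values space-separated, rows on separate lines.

After step 1: ants at (0,4),(1,4)
  0 0 0 0 1
  0 0 0 0 1
  0 0 0 0 0
  2 2 0 0 1
After step 2: ants at (1,4),(0,4)
  0 0 0 0 2
  0 0 0 0 2
  0 0 0 0 0
  1 1 0 0 0
After step 3: ants at (0,4),(1,4)
  0 0 0 0 3
  0 0 0 0 3
  0 0 0 0 0
  0 0 0 0 0

0 0 0 0 3
0 0 0 0 3
0 0 0 0 0
0 0 0 0 0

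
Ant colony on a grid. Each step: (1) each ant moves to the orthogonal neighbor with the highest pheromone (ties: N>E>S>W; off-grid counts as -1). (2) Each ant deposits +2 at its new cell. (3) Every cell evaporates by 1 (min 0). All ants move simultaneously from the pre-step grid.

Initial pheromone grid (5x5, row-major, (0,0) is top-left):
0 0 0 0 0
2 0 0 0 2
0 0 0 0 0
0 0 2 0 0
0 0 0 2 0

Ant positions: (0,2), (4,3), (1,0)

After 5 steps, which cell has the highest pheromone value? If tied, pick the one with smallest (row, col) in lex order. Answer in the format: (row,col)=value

Step 1: ant0:(0,2)->E->(0,3) | ant1:(4,3)->N->(3,3) | ant2:(1,0)->N->(0,0)
  grid max=1 at (0,0)
Step 2: ant0:(0,3)->E->(0,4) | ant1:(3,3)->S->(4,3) | ant2:(0,0)->S->(1,0)
  grid max=2 at (1,0)
Step 3: ant0:(0,4)->S->(1,4) | ant1:(4,3)->N->(3,3) | ant2:(1,0)->N->(0,0)
  grid max=1 at (0,0)
Step 4: ant0:(1,4)->N->(0,4) | ant1:(3,3)->S->(4,3) | ant2:(0,0)->S->(1,0)
  grid max=2 at (1,0)
Step 5: ant0:(0,4)->S->(1,4) | ant1:(4,3)->N->(3,3) | ant2:(1,0)->N->(0,0)
  grid max=1 at (0,0)
Final grid:
  1 0 0 0 0
  1 0 0 0 1
  0 0 0 0 0
  0 0 0 1 0
  0 0 0 1 0
Max pheromone 1 at (0,0)

Answer: (0,0)=1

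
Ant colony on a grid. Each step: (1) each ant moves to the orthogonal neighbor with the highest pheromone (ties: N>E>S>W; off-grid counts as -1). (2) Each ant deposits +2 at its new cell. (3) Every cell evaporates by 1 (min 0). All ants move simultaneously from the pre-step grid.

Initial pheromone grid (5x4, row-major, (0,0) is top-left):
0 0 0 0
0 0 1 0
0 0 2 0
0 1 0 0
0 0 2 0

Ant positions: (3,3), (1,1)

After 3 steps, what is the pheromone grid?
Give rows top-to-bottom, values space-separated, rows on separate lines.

After step 1: ants at (2,3),(1,2)
  0 0 0 0
  0 0 2 0
  0 0 1 1
  0 0 0 0
  0 0 1 0
After step 2: ants at (2,2),(2,2)
  0 0 0 0
  0 0 1 0
  0 0 4 0
  0 0 0 0
  0 0 0 0
After step 3: ants at (1,2),(1,2)
  0 0 0 0
  0 0 4 0
  0 0 3 0
  0 0 0 0
  0 0 0 0

0 0 0 0
0 0 4 0
0 0 3 0
0 0 0 0
0 0 0 0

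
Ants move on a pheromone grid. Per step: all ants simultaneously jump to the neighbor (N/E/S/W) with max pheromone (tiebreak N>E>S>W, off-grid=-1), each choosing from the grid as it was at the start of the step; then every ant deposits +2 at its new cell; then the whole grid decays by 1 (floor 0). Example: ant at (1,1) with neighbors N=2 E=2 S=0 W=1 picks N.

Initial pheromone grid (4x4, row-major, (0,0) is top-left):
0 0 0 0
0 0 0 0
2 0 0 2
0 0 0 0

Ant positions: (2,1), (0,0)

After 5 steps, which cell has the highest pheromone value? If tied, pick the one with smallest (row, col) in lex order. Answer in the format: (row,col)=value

Answer: (2,0)=3

Derivation:
Step 1: ant0:(2,1)->W->(2,0) | ant1:(0,0)->E->(0,1)
  grid max=3 at (2,0)
Step 2: ant0:(2,0)->N->(1,0) | ant1:(0,1)->E->(0,2)
  grid max=2 at (2,0)
Step 3: ant0:(1,0)->S->(2,0) | ant1:(0,2)->E->(0,3)
  grid max=3 at (2,0)
Step 4: ant0:(2,0)->N->(1,0) | ant1:(0,3)->S->(1,3)
  grid max=2 at (2,0)
Step 5: ant0:(1,0)->S->(2,0) | ant1:(1,3)->N->(0,3)
  grid max=3 at (2,0)
Final grid:
  0 0 0 1
  0 0 0 0
  3 0 0 0
  0 0 0 0
Max pheromone 3 at (2,0)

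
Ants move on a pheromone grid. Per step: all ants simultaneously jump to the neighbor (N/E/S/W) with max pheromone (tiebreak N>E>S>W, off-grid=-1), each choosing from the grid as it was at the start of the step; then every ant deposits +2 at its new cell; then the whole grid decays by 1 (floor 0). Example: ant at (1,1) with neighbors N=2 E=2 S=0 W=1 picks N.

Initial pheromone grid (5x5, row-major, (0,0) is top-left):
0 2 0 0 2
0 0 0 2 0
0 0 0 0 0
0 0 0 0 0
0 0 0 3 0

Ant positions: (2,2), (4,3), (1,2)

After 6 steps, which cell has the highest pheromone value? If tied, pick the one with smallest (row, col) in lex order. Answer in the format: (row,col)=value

Step 1: ant0:(2,2)->N->(1,2) | ant1:(4,3)->N->(3,3) | ant2:(1,2)->E->(1,3)
  grid max=3 at (1,3)
Step 2: ant0:(1,2)->E->(1,3) | ant1:(3,3)->S->(4,3) | ant2:(1,3)->W->(1,2)
  grid max=4 at (1,3)
Step 3: ant0:(1,3)->W->(1,2) | ant1:(4,3)->N->(3,3) | ant2:(1,2)->E->(1,3)
  grid max=5 at (1,3)
Step 4: ant0:(1,2)->E->(1,3) | ant1:(3,3)->S->(4,3) | ant2:(1,3)->W->(1,2)
  grid max=6 at (1,3)
Step 5: ant0:(1,3)->W->(1,2) | ant1:(4,3)->N->(3,3) | ant2:(1,2)->E->(1,3)
  grid max=7 at (1,3)
Step 6: ant0:(1,2)->E->(1,3) | ant1:(3,3)->S->(4,3) | ant2:(1,3)->W->(1,2)
  grid max=8 at (1,3)
Final grid:
  0 0 0 0 0
  0 0 6 8 0
  0 0 0 0 0
  0 0 0 0 0
  0 0 0 3 0
Max pheromone 8 at (1,3)

Answer: (1,3)=8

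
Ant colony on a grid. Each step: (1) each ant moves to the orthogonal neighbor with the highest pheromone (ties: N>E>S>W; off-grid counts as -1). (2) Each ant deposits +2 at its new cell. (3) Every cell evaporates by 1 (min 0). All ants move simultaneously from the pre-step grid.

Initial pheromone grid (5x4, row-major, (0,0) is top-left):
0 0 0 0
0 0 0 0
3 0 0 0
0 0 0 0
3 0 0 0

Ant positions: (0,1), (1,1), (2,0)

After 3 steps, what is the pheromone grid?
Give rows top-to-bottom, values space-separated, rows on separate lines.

After step 1: ants at (0,2),(0,1),(1,0)
  0 1 1 0
  1 0 0 0
  2 0 0 0
  0 0 0 0
  2 0 0 0
After step 2: ants at (0,1),(0,2),(2,0)
  0 2 2 0
  0 0 0 0
  3 0 0 0
  0 0 0 0
  1 0 0 0
After step 3: ants at (0,2),(0,1),(1,0)
  0 3 3 0
  1 0 0 0
  2 0 0 0
  0 0 0 0
  0 0 0 0

0 3 3 0
1 0 0 0
2 0 0 0
0 0 0 0
0 0 0 0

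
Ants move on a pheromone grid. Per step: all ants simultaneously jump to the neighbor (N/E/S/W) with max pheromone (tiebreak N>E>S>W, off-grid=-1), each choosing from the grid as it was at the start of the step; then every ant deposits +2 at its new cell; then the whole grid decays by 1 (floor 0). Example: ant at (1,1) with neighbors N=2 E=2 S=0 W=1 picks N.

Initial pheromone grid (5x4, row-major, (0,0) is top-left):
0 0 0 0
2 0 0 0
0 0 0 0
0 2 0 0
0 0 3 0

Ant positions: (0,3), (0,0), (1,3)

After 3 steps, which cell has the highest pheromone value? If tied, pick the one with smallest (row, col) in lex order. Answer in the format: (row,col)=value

Answer: (0,3)=3

Derivation:
Step 1: ant0:(0,3)->S->(1,3) | ant1:(0,0)->S->(1,0) | ant2:(1,3)->N->(0,3)
  grid max=3 at (1,0)
Step 2: ant0:(1,3)->N->(0,3) | ant1:(1,0)->N->(0,0) | ant2:(0,3)->S->(1,3)
  grid max=2 at (0,3)
Step 3: ant0:(0,3)->S->(1,3) | ant1:(0,0)->S->(1,0) | ant2:(1,3)->N->(0,3)
  grid max=3 at (0,3)
Final grid:
  0 0 0 3
  3 0 0 3
  0 0 0 0
  0 0 0 0
  0 0 0 0
Max pheromone 3 at (0,3)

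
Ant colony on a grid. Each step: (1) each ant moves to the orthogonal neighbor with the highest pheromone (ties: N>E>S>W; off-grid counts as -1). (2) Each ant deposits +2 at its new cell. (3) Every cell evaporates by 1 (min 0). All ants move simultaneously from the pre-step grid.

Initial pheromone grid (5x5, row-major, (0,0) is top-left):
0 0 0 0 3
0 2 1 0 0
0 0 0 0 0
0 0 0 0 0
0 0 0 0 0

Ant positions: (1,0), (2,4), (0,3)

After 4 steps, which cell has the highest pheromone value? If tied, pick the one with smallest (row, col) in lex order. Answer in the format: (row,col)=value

Step 1: ant0:(1,0)->E->(1,1) | ant1:(2,4)->N->(1,4) | ant2:(0,3)->E->(0,4)
  grid max=4 at (0,4)
Step 2: ant0:(1,1)->N->(0,1) | ant1:(1,4)->N->(0,4) | ant2:(0,4)->S->(1,4)
  grid max=5 at (0,4)
Step 3: ant0:(0,1)->S->(1,1) | ant1:(0,4)->S->(1,4) | ant2:(1,4)->N->(0,4)
  grid max=6 at (0,4)
Step 4: ant0:(1,1)->N->(0,1) | ant1:(1,4)->N->(0,4) | ant2:(0,4)->S->(1,4)
  grid max=7 at (0,4)
Final grid:
  0 1 0 0 7
  0 2 0 0 4
  0 0 0 0 0
  0 0 0 0 0
  0 0 0 0 0
Max pheromone 7 at (0,4)

Answer: (0,4)=7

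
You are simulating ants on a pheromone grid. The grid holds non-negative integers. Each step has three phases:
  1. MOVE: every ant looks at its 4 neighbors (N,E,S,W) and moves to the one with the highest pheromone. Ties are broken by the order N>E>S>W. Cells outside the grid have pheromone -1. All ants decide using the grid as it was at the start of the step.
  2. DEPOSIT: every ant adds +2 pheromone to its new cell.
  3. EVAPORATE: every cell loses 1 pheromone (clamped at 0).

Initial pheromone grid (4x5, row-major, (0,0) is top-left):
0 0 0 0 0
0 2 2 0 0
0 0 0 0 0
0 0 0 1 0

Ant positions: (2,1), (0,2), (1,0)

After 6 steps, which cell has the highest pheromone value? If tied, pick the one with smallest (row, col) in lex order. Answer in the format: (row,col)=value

Step 1: ant0:(2,1)->N->(1,1) | ant1:(0,2)->S->(1,2) | ant2:(1,0)->E->(1,1)
  grid max=5 at (1,1)
Step 2: ant0:(1,1)->E->(1,2) | ant1:(1,2)->W->(1,1) | ant2:(1,1)->E->(1,2)
  grid max=6 at (1,1)
Step 3: ant0:(1,2)->W->(1,1) | ant1:(1,1)->E->(1,2) | ant2:(1,2)->W->(1,1)
  grid max=9 at (1,1)
Step 4: ant0:(1,1)->E->(1,2) | ant1:(1,2)->W->(1,1) | ant2:(1,1)->E->(1,2)
  grid max=10 at (1,1)
Step 5: ant0:(1,2)->W->(1,1) | ant1:(1,1)->E->(1,2) | ant2:(1,2)->W->(1,1)
  grid max=13 at (1,1)
Step 6: ant0:(1,1)->E->(1,2) | ant1:(1,2)->W->(1,1) | ant2:(1,1)->E->(1,2)
  grid max=14 at (1,1)
Final grid:
  0 0 0 0 0
  0 14 14 0 0
  0 0 0 0 0
  0 0 0 0 0
Max pheromone 14 at (1,1)

Answer: (1,1)=14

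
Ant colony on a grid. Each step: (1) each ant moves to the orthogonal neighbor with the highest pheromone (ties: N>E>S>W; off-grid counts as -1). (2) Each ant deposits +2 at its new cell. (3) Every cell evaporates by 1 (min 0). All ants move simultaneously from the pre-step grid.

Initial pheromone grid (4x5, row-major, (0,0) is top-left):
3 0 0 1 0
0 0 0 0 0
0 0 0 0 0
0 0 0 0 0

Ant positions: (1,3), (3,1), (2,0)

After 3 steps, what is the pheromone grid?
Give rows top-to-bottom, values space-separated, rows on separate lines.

After step 1: ants at (0,3),(2,1),(1,0)
  2 0 0 2 0
  1 0 0 0 0
  0 1 0 0 0
  0 0 0 0 0
After step 2: ants at (0,4),(1,1),(0,0)
  3 0 0 1 1
  0 1 0 0 0
  0 0 0 0 0
  0 0 0 0 0
After step 3: ants at (0,3),(0,1),(0,1)
  2 3 0 2 0
  0 0 0 0 0
  0 0 0 0 0
  0 0 0 0 0

2 3 0 2 0
0 0 0 0 0
0 0 0 0 0
0 0 0 0 0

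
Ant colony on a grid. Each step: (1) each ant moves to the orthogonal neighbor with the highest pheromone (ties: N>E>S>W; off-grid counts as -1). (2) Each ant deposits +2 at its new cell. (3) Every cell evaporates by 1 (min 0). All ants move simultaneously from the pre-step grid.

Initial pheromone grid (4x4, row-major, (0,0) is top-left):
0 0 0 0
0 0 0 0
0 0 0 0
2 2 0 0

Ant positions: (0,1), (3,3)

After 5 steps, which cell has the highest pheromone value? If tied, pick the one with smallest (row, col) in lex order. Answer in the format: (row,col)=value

Step 1: ant0:(0,1)->E->(0,2) | ant1:(3,3)->N->(2,3)
  grid max=1 at (0,2)
Step 2: ant0:(0,2)->E->(0,3) | ant1:(2,3)->N->(1,3)
  grid max=1 at (0,3)
Step 3: ant0:(0,3)->S->(1,3) | ant1:(1,3)->N->(0,3)
  grid max=2 at (0,3)
Step 4: ant0:(1,3)->N->(0,3) | ant1:(0,3)->S->(1,3)
  grid max=3 at (0,3)
Step 5: ant0:(0,3)->S->(1,3) | ant1:(1,3)->N->(0,3)
  grid max=4 at (0,3)
Final grid:
  0 0 0 4
  0 0 0 4
  0 0 0 0
  0 0 0 0
Max pheromone 4 at (0,3)

Answer: (0,3)=4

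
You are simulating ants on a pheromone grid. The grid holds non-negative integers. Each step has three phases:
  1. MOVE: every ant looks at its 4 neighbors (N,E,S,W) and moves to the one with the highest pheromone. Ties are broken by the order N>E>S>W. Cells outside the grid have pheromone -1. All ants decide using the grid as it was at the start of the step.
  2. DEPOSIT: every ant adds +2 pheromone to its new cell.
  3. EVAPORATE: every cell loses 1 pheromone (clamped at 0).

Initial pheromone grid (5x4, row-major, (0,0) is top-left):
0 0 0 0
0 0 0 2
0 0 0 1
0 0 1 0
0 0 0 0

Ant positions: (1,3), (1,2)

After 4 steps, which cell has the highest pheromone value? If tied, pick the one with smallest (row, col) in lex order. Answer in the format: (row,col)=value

Step 1: ant0:(1,3)->S->(2,3) | ant1:(1,2)->E->(1,3)
  grid max=3 at (1,3)
Step 2: ant0:(2,3)->N->(1,3) | ant1:(1,3)->S->(2,3)
  grid max=4 at (1,3)
Step 3: ant0:(1,3)->S->(2,3) | ant1:(2,3)->N->(1,3)
  grid max=5 at (1,3)
Step 4: ant0:(2,3)->N->(1,3) | ant1:(1,3)->S->(2,3)
  grid max=6 at (1,3)
Final grid:
  0 0 0 0
  0 0 0 6
  0 0 0 5
  0 0 0 0
  0 0 0 0
Max pheromone 6 at (1,3)

Answer: (1,3)=6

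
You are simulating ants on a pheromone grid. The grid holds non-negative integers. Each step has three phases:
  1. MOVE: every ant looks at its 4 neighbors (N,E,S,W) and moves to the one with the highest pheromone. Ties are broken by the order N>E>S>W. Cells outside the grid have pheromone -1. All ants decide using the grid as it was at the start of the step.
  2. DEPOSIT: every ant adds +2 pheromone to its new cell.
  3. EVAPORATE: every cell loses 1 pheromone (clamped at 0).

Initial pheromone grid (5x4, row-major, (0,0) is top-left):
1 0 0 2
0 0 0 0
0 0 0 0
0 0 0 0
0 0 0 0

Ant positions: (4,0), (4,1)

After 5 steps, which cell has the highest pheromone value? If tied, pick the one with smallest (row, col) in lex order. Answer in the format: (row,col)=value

Answer: (3,0)=5

Derivation:
Step 1: ant0:(4,0)->N->(3,0) | ant1:(4,1)->N->(3,1)
  grid max=1 at (0,3)
Step 2: ant0:(3,0)->E->(3,1) | ant1:(3,1)->W->(3,0)
  grid max=2 at (3,0)
Step 3: ant0:(3,1)->W->(3,0) | ant1:(3,0)->E->(3,1)
  grid max=3 at (3,0)
Step 4: ant0:(3,0)->E->(3,1) | ant1:(3,1)->W->(3,0)
  grid max=4 at (3,0)
Step 5: ant0:(3,1)->W->(3,0) | ant1:(3,0)->E->(3,1)
  grid max=5 at (3,0)
Final grid:
  0 0 0 0
  0 0 0 0
  0 0 0 0
  5 5 0 0
  0 0 0 0
Max pheromone 5 at (3,0)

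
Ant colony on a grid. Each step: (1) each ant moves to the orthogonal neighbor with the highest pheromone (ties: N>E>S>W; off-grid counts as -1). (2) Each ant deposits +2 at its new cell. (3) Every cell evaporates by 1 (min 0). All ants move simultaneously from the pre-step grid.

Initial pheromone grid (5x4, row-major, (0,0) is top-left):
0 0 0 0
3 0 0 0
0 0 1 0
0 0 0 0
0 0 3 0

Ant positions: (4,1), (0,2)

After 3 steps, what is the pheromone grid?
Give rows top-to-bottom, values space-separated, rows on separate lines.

After step 1: ants at (4,2),(0,3)
  0 0 0 1
  2 0 0 0
  0 0 0 0
  0 0 0 0
  0 0 4 0
After step 2: ants at (3,2),(1,3)
  0 0 0 0
  1 0 0 1
  0 0 0 0
  0 0 1 0
  0 0 3 0
After step 3: ants at (4,2),(0,3)
  0 0 0 1
  0 0 0 0
  0 0 0 0
  0 0 0 0
  0 0 4 0

0 0 0 1
0 0 0 0
0 0 0 0
0 0 0 0
0 0 4 0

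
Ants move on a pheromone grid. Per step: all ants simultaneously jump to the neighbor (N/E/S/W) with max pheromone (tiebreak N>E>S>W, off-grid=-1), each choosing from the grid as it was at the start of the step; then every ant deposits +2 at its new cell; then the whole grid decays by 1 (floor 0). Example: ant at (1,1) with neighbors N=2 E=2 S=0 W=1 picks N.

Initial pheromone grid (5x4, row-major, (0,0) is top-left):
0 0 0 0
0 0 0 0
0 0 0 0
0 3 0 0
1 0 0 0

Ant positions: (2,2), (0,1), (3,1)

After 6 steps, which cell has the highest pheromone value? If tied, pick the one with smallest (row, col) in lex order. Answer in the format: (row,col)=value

Step 1: ant0:(2,2)->N->(1,2) | ant1:(0,1)->E->(0,2) | ant2:(3,1)->N->(2,1)
  grid max=2 at (3,1)
Step 2: ant0:(1,2)->N->(0,2) | ant1:(0,2)->S->(1,2) | ant2:(2,1)->S->(3,1)
  grid max=3 at (3,1)
Step 3: ant0:(0,2)->S->(1,2) | ant1:(1,2)->N->(0,2) | ant2:(3,1)->N->(2,1)
  grid max=3 at (0,2)
Step 4: ant0:(1,2)->N->(0,2) | ant1:(0,2)->S->(1,2) | ant2:(2,1)->S->(3,1)
  grid max=4 at (0,2)
Step 5: ant0:(0,2)->S->(1,2) | ant1:(1,2)->N->(0,2) | ant2:(3,1)->N->(2,1)
  grid max=5 at (0,2)
Step 6: ant0:(1,2)->N->(0,2) | ant1:(0,2)->S->(1,2) | ant2:(2,1)->S->(3,1)
  grid max=6 at (0,2)
Final grid:
  0 0 6 0
  0 0 6 0
  0 0 0 0
  0 3 0 0
  0 0 0 0
Max pheromone 6 at (0,2)

Answer: (0,2)=6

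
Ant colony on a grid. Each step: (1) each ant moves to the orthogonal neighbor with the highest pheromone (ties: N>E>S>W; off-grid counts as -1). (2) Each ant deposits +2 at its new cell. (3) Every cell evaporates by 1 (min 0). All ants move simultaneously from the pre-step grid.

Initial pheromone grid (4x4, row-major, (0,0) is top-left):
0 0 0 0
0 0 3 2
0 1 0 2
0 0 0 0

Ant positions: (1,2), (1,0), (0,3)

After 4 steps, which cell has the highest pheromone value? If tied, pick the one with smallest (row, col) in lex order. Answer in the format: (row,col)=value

Answer: (1,2)=9

Derivation:
Step 1: ant0:(1,2)->E->(1,3) | ant1:(1,0)->N->(0,0) | ant2:(0,3)->S->(1,3)
  grid max=5 at (1,3)
Step 2: ant0:(1,3)->W->(1,2) | ant1:(0,0)->E->(0,1) | ant2:(1,3)->W->(1,2)
  grid max=5 at (1,2)
Step 3: ant0:(1,2)->E->(1,3) | ant1:(0,1)->E->(0,2) | ant2:(1,2)->E->(1,3)
  grid max=7 at (1,3)
Step 4: ant0:(1,3)->W->(1,2) | ant1:(0,2)->S->(1,2) | ant2:(1,3)->W->(1,2)
  grid max=9 at (1,2)
Final grid:
  0 0 0 0
  0 0 9 6
  0 0 0 0
  0 0 0 0
Max pheromone 9 at (1,2)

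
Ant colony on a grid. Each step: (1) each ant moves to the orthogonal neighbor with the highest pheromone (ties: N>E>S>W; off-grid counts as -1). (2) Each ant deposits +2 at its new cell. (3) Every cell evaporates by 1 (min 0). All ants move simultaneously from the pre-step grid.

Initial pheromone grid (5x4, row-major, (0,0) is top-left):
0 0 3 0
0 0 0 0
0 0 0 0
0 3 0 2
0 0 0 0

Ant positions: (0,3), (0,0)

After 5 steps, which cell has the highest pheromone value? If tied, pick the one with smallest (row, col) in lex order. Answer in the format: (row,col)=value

Answer: (0,2)=8

Derivation:
Step 1: ant0:(0,3)->W->(0,2) | ant1:(0,0)->E->(0,1)
  grid max=4 at (0,2)
Step 2: ant0:(0,2)->W->(0,1) | ant1:(0,1)->E->(0,2)
  grid max=5 at (0,2)
Step 3: ant0:(0,1)->E->(0,2) | ant1:(0,2)->W->(0,1)
  grid max=6 at (0,2)
Step 4: ant0:(0,2)->W->(0,1) | ant1:(0,1)->E->(0,2)
  grid max=7 at (0,2)
Step 5: ant0:(0,1)->E->(0,2) | ant1:(0,2)->W->(0,1)
  grid max=8 at (0,2)
Final grid:
  0 5 8 0
  0 0 0 0
  0 0 0 0
  0 0 0 0
  0 0 0 0
Max pheromone 8 at (0,2)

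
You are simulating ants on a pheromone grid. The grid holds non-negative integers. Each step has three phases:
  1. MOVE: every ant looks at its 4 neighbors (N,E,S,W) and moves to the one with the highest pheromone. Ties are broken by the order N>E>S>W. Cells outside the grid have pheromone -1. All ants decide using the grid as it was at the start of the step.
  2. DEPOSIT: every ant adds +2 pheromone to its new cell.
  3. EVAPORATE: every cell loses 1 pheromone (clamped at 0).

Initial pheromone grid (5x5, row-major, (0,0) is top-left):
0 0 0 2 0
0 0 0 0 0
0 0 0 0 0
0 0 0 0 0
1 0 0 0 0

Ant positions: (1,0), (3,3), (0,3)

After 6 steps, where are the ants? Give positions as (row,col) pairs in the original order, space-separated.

Step 1: ant0:(1,0)->N->(0,0) | ant1:(3,3)->N->(2,3) | ant2:(0,3)->E->(0,4)
  grid max=1 at (0,0)
Step 2: ant0:(0,0)->E->(0,1) | ant1:(2,3)->N->(1,3) | ant2:(0,4)->W->(0,3)
  grid max=2 at (0,3)
Step 3: ant0:(0,1)->E->(0,2) | ant1:(1,3)->N->(0,3) | ant2:(0,3)->S->(1,3)
  grid max=3 at (0,3)
Step 4: ant0:(0,2)->E->(0,3) | ant1:(0,3)->S->(1,3) | ant2:(1,3)->N->(0,3)
  grid max=6 at (0,3)
Step 5: ant0:(0,3)->S->(1,3) | ant1:(1,3)->N->(0,3) | ant2:(0,3)->S->(1,3)
  grid max=7 at (0,3)
Step 6: ant0:(1,3)->N->(0,3) | ant1:(0,3)->S->(1,3) | ant2:(1,3)->N->(0,3)
  grid max=10 at (0,3)

(0,3) (1,3) (0,3)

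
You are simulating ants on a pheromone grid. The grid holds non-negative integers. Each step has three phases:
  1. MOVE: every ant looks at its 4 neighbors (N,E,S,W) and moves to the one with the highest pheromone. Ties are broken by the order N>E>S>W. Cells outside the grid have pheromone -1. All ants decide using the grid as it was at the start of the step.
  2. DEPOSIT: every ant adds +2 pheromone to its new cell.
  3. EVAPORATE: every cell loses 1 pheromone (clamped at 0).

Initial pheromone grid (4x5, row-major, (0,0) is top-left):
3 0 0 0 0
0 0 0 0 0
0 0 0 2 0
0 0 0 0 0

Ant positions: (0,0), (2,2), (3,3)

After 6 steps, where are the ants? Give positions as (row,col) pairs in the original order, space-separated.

Step 1: ant0:(0,0)->E->(0,1) | ant1:(2,2)->E->(2,3) | ant2:(3,3)->N->(2,3)
  grid max=5 at (2,3)
Step 2: ant0:(0,1)->W->(0,0) | ant1:(2,3)->N->(1,3) | ant2:(2,3)->N->(1,3)
  grid max=4 at (2,3)
Step 3: ant0:(0,0)->E->(0,1) | ant1:(1,3)->S->(2,3) | ant2:(1,3)->S->(2,3)
  grid max=7 at (2,3)
Step 4: ant0:(0,1)->W->(0,0) | ant1:(2,3)->N->(1,3) | ant2:(2,3)->N->(1,3)
  grid max=6 at (2,3)
Step 5: ant0:(0,0)->E->(0,1) | ant1:(1,3)->S->(2,3) | ant2:(1,3)->S->(2,3)
  grid max=9 at (2,3)
Step 6: ant0:(0,1)->W->(0,0) | ant1:(2,3)->N->(1,3) | ant2:(2,3)->N->(1,3)
  grid max=8 at (2,3)

(0,0) (1,3) (1,3)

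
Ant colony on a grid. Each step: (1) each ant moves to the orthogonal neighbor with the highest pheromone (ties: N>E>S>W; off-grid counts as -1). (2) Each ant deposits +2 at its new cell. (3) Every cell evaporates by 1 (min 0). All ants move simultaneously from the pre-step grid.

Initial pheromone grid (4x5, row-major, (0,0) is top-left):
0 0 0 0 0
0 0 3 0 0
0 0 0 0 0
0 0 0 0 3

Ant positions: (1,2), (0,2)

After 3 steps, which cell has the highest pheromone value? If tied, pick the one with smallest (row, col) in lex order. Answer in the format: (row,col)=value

Step 1: ant0:(1,2)->N->(0,2) | ant1:(0,2)->S->(1,2)
  grid max=4 at (1,2)
Step 2: ant0:(0,2)->S->(1,2) | ant1:(1,2)->N->(0,2)
  grid max=5 at (1,2)
Step 3: ant0:(1,2)->N->(0,2) | ant1:(0,2)->S->(1,2)
  grid max=6 at (1,2)
Final grid:
  0 0 3 0 0
  0 0 6 0 0
  0 0 0 0 0
  0 0 0 0 0
Max pheromone 6 at (1,2)

Answer: (1,2)=6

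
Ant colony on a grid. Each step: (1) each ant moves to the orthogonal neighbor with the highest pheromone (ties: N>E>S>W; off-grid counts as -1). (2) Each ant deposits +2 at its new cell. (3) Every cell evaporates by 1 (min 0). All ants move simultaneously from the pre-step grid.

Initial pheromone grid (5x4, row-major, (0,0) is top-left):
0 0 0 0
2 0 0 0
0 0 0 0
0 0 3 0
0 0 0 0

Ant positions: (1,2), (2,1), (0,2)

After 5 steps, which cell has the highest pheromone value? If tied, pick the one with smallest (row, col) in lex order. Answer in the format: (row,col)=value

Step 1: ant0:(1,2)->N->(0,2) | ant1:(2,1)->N->(1,1) | ant2:(0,2)->E->(0,3)
  grid max=2 at (3,2)
Step 2: ant0:(0,2)->E->(0,3) | ant1:(1,1)->W->(1,0) | ant2:(0,3)->W->(0,2)
  grid max=2 at (0,2)
Step 3: ant0:(0,3)->W->(0,2) | ant1:(1,0)->N->(0,0) | ant2:(0,2)->E->(0,3)
  grid max=3 at (0,2)
Step 4: ant0:(0,2)->E->(0,3) | ant1:(0,0)->S->(1,0) | ant2:(0,3)->W->(0,2)
  grid max=4 at (0,2)
Step 5: ant0:(0,3)->W->(0,2) | ant1:(1,0)->N->(0,0) | ant2:(0,2)->E->(0,3)
  grid max=5 at (0,2)
Final grid:
  1 0 5 5
  1 0 0 0
  0 0 0 0
  0 0 0 0
  0 0 0 0
Max pheromone 5 at (0,2)

Answer: (0,2)=5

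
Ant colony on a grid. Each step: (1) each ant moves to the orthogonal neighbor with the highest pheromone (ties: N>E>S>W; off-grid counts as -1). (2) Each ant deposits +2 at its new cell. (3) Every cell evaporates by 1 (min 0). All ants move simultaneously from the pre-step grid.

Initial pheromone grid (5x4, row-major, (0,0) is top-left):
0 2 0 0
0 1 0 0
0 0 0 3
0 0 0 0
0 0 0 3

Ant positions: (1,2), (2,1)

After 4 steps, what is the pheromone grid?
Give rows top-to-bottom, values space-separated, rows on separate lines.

After step 1: ants at (1,1),(1,1)
  0 1 0 0
  0 4 0 0
  0 0 0 2
  0 0 0 0
  0 0 0 2
After step 2: ants at (0,1),(0,1)
  0 4 0 0
  0 3 0 0
  0 0 0 1
  0 0 0 0
  0 0 0 1
After step 3: ants at (1,1),(1,1)
  0 3 0 0
  0 6 0 0
  0 0 0 0
  0 0 0 0
  0 0 0 0
After step 4: ants at (0,1),(0,1)
  0 6 0 0
  0 5 0 0
  0 0 0 0
  0 0 0 0
  0 0 0 0

0 6 0 0
0 5 0 0
0 0 0 0
0 0 0 0
0 0 0 0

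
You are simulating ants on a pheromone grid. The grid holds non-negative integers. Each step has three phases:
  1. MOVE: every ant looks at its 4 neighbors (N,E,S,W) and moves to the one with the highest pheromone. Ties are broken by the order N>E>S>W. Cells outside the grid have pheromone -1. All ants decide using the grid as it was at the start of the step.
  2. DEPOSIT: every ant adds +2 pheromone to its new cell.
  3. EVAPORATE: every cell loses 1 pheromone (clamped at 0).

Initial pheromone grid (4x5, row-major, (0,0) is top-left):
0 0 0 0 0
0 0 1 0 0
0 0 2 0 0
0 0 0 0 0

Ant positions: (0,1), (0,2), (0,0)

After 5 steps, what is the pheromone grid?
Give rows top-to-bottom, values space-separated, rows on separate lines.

After step 1: ants at (0,2),(1,2),(0,1)
  0 1 1 0 0
  0 0 2 0 0
  0 0 1 0 0
  0 0 0 0 0
After step 2: ants at (1,2),(0,2),(0,2)
  0 0 4 0 0
  0 0 3 0 0
  0 0 0 0 0
  0 0 0 0 0
After step 3: ants at (0,2),(1,2),(1,2)
  0 0 5 0 0
  0 0 6 0 0
  0 0 0 0 0
  0 0 0 0 0
After step 4: ants at (1,2),(0,2),(0,2)
  0 0 8 0 0
  0 0 7 0 0
  0 0 0 0 0
  0 0 0 0 0
After step 5: ants at (0,2),(1,2),(1,2)
  0 0 9 0 0
  0 0 10 0 0
  0 0 0 0 0
  0 0 0 0 0

0 0 9 0 0
0 0 10 0 0
0 0 0 0 0
0 0 0 0 0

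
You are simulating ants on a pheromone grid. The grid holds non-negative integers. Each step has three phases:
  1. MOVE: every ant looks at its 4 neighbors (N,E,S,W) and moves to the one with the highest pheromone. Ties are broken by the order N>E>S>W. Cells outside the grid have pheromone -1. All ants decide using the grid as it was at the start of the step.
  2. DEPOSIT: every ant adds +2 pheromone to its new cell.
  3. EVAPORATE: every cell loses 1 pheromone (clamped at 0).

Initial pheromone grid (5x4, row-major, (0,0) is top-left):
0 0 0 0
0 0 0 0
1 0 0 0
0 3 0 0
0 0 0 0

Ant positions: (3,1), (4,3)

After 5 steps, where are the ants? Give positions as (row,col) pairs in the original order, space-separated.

Step 1: ant0:(3,1)->N->(2,1) | ant1:(4,3)->N->(3,3)
  grid max=2 at (3,1)
Step 2: ant0:(2,1)->S->(3,1) | ant1:(3,3)->N->(2,3)
  grid max=3 at (3,1)
Step 3: ant0:(3,1)->N->(2,1) | ant1:(2,3)->N->(1,3)
  grid max=2 at (3,1)
Step 4: ant0:(2,1)->S->(3,1) | ant1:(1,3)->N->(0,3)
  grid max=3 at (3,1)
Step 5: ant0:(3,1)->N->(2,1) | ant1:(0,3)->S->(1,3)
  grid max=2 at (3,1)

(2,1) (1,3)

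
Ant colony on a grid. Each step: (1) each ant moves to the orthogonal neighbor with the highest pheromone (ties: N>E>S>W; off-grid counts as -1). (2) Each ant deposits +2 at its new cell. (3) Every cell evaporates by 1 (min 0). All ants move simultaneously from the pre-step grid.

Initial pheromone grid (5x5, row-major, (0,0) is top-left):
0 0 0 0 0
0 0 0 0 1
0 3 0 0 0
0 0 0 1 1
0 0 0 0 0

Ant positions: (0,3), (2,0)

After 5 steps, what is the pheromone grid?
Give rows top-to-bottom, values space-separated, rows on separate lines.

After step 1: ants at (0,4),(2,1)
  0 0 0 0 1
  0 0 0 0 0
  0 4 0 0 0
  0 0 0 0 0
  0 0 0 0 0
After step 2: ants at (1,4),(1,1)
  0 0 0 0 0
  0 1 0 0 1
  0 3 0 0 0
  0 0 0 0 0
  0 0 0 0 0
After step 3: ants at (0,4),(2,1)
  0 0 0 0 1
  0 0 0 0 0
  0 4 0 0 0
  0 0 0 0 0
  0 0 0 0 0
After step 4: ants at (1,4),(1,1)
  0 0 0 0 0
  0 1 0 0 1
  0 3 0 0 0
  0 0 0 0 0
  0 0 0 0 0
After step 5: ants at (0,4),(2,1)
  0 0 0 0 1
  0 0 0 0 0
  0 4 0 0 0
  0 0 0 0 0
  0 0 0 0 0

0 0 0 0 1
0 0 0 0 0
0 4 0 0 0
0 0 0 0 0
0 0 0 0 0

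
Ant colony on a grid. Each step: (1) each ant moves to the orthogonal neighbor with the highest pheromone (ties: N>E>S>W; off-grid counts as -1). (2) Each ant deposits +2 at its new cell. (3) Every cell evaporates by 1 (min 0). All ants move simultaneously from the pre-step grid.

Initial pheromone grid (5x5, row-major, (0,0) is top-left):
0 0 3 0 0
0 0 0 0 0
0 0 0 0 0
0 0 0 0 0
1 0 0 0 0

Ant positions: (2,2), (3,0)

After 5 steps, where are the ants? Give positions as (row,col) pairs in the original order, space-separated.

Step 1: ant0:(2,2)->N->(1,2) | ant1:(3,0)->S->(4,0)
  grid max=2 at (0,2)
Step 2: ant0:(1,2)->N->(0,2) | ant1:(4,0)->N->(3,0)
  grid max=3 at (0,2)
Step 3: ant0:(0,2)->E->(0,3) | ant1:(3,0)->S->(4,0)
  grid max=2 at (0,2)
Step 4: ant0:(0,3)->W->(0,2) | ant1:(4,0)->N->(3,0)
  grid max=3 at (0,2)
Step 5: ant0:(0,2)->E->(0,3) | ant1:(3,0)->S->(4,0)
  grid max=2 at (0,2)

(0,3) (4,0)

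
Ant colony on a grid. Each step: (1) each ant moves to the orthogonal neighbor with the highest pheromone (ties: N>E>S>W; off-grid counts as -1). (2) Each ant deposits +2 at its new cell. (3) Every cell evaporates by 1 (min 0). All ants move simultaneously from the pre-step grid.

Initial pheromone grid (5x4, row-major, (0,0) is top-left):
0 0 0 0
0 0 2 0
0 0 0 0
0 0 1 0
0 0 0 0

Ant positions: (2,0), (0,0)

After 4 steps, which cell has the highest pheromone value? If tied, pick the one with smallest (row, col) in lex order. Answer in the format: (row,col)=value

Answer: (0,2)=1

Derivation:
Step 1: ant0:(2,0)->N->(1,0) | ant1:(0,0)->E->(0,1)
  grid max=1 at (0,1)
Step 2: ant0:(1,0)->N->(0,0) | ant1:(0,1)->E->(0,2)
  grid max=1 at (0,0)
Step 3: ant0:(0,0)->E->(0,1) | ant1:(0,2)->E->(0,3)
  grid max=1 at (0,1)
Step 4: ant0:(0,1)->E->(0,2) | ant1:(0,3)->S->(1,3)
  grid max=1 at (0,2)
Final grid:
  0 0 1 0
  0 0 0 1
  0 0 0 0
  0 0 0 0
  0 0 0 0
Max pheromone 1 at (0,2)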